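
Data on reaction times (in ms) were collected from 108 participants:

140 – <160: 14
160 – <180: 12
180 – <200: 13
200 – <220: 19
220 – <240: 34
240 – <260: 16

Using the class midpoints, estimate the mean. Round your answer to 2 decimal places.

207.59

Midpoints: 150, 170, 190, 210, 230, 250
Σfm = 14×150 + 12×170 + 13×190 + 19×210 + 34×230 + 16×250 = 22420
n = Σf = 108
Mean = 22420 / 108 = 207.5926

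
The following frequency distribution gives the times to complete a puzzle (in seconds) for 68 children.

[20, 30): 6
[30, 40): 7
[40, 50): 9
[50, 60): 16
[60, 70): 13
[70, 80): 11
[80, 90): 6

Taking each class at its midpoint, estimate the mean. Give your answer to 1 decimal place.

56.8

Midpoints: 25, 35, 45, 55, 65, 75, 85
Σfm = 6×25 + 7×35 + 9×45 + 16×55 + 13×65 + 11×75 + 6×85 = 3860
n = Σf = 68
Mean = 3860 / 68 = 56.7647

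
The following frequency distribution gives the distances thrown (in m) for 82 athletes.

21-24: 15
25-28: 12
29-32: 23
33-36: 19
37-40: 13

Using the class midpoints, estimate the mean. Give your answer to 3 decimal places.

30.646

Midpoints: 22.5, 26.5, 30.5, 34.5, 38.5
Σfm = 15×22.5 + 12×26.5 + 23×30.5 + 19×34.5 + 13×38.5 = 2513
n = Σf = 82
Mean = 2513 / 82 = 30.6463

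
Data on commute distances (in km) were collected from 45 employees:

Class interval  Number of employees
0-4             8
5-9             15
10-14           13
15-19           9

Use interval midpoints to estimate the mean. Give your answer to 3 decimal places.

Midpoints: 2, 7, 12, 17
Σfm = 8×2 + 15×7 + 13×12 + 9×17 = 430
n = Σf = 45
Mean = 430 / 45 = 9.5556

9.556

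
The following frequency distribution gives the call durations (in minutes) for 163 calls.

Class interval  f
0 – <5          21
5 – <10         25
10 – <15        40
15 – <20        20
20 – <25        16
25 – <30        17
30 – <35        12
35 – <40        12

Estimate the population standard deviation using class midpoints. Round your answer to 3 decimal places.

Midpoints: 2.5, 7.5, 12.5, 17.5, 22.5, 27.5, 32.5, 37.5
n = 163, Σfm = 2757.5, mean = 16.9172
Σfm² = 64418.75
Σf(m − x̄)² = Σfm² − (Σfm)²/n = 64418.75 − 2757.5²/163 = 17769.6319
Population variance = 17769.6319 / 163 = 109.0161
Standard deviation = √109.0161 = 10.4411

10.441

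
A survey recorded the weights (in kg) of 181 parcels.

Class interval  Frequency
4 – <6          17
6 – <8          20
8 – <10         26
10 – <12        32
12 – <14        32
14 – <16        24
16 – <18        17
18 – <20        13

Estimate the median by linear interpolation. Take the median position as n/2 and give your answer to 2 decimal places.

Cumulative frequencies: 17, 37, 63, 95, 127, 151, 168, 181
n = 181; position = n/2 = 90.5.
This falls in the class 10 – <12: L = 10, F = 63, f = 32, h = 2.
Median ≈ 10 + ((90.5 − 63) / 32) × 2 = 11.7188

11.72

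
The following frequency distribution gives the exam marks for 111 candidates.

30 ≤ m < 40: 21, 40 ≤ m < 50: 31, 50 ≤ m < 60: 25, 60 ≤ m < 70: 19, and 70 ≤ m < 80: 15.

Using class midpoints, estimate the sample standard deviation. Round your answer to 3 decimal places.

Midpoints: 35, 45, 55, 65, 75
n = 111, Σfm = 5865, mean = 52.8378
Σfm² = 328775
Σf(m − x̄)² = Σfm² − (Σfm)²/n = 328775 − 5865²/111 = 18881.0811
Sample variance = 18881.0811 / 110 = 171.6462
Standard deviation = √171.6462 = 13.1014

13.101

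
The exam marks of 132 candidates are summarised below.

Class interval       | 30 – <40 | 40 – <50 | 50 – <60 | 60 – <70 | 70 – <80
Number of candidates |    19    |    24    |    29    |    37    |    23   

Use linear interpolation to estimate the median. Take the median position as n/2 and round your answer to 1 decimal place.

57.9

Cumulative frequencies: 19, 43, 72, 109, 132
n = 132; position = n/2 = 66.
This falls in the class 50 – <60: L = 50, F = 43, f = 29, h = 10.
Median ≈ 50 + ((66 − 43) / 29) × 10 = 57.9310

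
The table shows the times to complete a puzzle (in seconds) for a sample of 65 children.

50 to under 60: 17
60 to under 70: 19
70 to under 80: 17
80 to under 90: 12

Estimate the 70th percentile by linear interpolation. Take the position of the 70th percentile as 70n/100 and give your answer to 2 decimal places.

Cumulative frequencies: 17, 36, 53, 65
n = 65; position = 70n/100 = 45.5.
This falls in the class 70 to under 80: L = 70, F = 36, f = 17, h = 10.
70th percentile ≈ 70 + ((45.5 − 36) / 17) × 10 = 75.5882

75.59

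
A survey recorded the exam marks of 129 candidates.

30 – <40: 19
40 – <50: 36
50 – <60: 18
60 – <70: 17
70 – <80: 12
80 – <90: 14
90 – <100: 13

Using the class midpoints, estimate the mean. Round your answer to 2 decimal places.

Midpoints: 35, 45, 55, 65, 75, 85, 95
Σfm = 19×35 + 36×45 + 18×55 + 17×65 + 12×75 + 14×85 + 13×95 = 7705
n = Σf = 129
Mean = 7705 / 129 = 59.7287

59.73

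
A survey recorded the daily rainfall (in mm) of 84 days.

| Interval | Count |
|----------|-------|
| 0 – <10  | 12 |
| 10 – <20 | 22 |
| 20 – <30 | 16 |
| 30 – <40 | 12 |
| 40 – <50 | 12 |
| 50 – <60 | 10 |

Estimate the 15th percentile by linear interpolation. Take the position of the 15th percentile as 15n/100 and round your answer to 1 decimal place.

Cumulative frequencies: 12, 34, 50, 62, 74, 84
n = 84; position = 15n/100 = 12.6.
This falls in the class 10 – <20: L = 10, F = 12, f = 22, h = 10.
15th percentile ≈ 10 + ((12.6 − 12) / 22) × 10 = 10.2727

10.3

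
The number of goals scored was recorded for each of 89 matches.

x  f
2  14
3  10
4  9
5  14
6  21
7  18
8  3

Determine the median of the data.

5

Cumulative frequencies: 14, 24, 33, 47, 68, 86, 89
n = 89, so the median is the value in position (n+1)/2 = 45.
Position 45 falls at value 5.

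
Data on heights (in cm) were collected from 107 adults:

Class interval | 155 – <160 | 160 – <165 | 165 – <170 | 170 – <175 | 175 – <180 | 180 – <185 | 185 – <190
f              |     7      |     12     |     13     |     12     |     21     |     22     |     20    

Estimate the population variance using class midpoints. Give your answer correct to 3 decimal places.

86.693

Midpoints: 157.5, 162.5, 167.5, 172.5, 177.5, 182.5, 187.5
n = 107, Σfm = 18792.5, mean = 175.6308
Σfm² = 3309818.75
Σf(m − x̄)² = Σfm² − (Σfm)²/n = 3309818.75 − 18792.5²/107 = 9276.1682
Population variance = 9276.1682 / 107 = 86.6932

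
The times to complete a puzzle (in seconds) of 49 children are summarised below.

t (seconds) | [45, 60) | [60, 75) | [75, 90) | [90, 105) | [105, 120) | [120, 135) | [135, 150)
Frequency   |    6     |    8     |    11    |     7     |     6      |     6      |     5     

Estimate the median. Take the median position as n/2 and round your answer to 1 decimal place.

89.3

Cumulative frequencies: 6, 14, 25, 32, 38, 44, 49
n = 49; position = n/2 = 24.5.
This falls in the class [75, 90): L = 75, F = 14, f = 11, h = 15.
Median ≈ 75 + ((24.5 − 14) / 11) × 15 = 89.3182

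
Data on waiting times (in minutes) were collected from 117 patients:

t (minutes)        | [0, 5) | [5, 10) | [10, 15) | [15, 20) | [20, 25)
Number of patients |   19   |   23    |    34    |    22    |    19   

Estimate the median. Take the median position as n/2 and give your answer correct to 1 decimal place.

12.4

Cumulative frequencies: 19, 42, 76, 98, 117
n = 117; position = n/2 = 58.5.
This falls in the class [10, 15): L = 10, F = 42, f = 34, h = 5.
Median ≈ 10 + ((58.5 − 42) / 34) × 5 = 12.4265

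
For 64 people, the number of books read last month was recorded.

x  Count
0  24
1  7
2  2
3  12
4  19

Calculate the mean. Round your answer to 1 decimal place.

1.9

Values: 0, 1, 2, 3, 4
Σfx = 24×0 + 7×1 + 2×2 + 12×3 + 19×4 = 123
n = Σf = 64
Mean = 123 / 64 = 1.9219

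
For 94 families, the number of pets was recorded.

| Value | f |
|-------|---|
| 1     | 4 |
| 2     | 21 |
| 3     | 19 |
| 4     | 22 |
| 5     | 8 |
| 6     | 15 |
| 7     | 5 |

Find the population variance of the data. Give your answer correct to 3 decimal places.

2.636

Values: 1, 2, 3, 4, 5, 6, 7
n = 94, Σfx = 356, mean = 3.7872
Σfx² = 1596
Σf(x − x̄)² = Σfx² − (Σfx)²/n = 1596 − 356²/94 = 247.7447
Population variance = 247.7447 / 94 = 2.6356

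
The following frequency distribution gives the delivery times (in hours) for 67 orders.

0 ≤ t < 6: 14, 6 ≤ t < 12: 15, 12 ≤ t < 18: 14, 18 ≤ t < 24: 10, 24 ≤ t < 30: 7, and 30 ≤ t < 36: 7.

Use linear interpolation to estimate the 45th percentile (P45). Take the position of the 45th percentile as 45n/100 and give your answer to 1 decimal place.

Cumulative frequencies: 14, 29, 43, 53, 60, 67
n = 67; position = 45n/100 = 30.15.
This falls in the class 12 ≤ t < 18: L = 12, F = 29, f = 14, h = 6.
45th percentile ≈ 12 + ((30.15 − 29) / 14) × 6 = 12.4929

12.5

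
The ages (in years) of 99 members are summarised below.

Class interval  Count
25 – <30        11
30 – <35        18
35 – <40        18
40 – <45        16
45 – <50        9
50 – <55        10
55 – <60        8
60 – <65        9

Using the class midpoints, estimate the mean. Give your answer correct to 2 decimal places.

Midpoints: 27.5, 32.5, 37.5, 42.5, 47.5, 52.5, 57.5, 62.5
Σfm = 11×27.5 + 18×32.5 + 18×37.5 + 16×42.5 + 9×47.5 + 10×52.5 + 8×57.5 + 9×62.5 = 4217.5
n = Σf = 99
Mean = 4217.5 / 99 = 42.6010

42.60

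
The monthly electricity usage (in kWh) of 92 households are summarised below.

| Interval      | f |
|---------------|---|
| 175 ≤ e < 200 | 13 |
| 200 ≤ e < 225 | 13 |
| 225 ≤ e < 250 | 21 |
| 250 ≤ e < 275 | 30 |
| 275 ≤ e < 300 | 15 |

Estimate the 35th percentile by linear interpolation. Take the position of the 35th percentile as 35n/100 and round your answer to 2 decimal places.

232.38

Cumulative frequencies: 13, 26, 47, 77, 92
n = 92; position = 35n/100 = 32.2.
This falls in the class 225 ≤ e < 250: L = 225, F = 26, f = 21, h = 25.
35th percentile ≈ 225 + ((32.2 − 26) / 21) × 25 = 232.3810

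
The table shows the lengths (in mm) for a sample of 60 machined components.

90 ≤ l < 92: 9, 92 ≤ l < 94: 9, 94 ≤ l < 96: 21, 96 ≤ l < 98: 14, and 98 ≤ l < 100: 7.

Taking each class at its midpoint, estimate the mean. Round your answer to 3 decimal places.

Midpoints: 91, 93, 95, 97, 99
Σfm = 9×91 + 9×93 + 21×95 + 14×97 + 7×99 = 5702
n = Σf = 60
Mean = 5702 / 60 = 95.0333

95.033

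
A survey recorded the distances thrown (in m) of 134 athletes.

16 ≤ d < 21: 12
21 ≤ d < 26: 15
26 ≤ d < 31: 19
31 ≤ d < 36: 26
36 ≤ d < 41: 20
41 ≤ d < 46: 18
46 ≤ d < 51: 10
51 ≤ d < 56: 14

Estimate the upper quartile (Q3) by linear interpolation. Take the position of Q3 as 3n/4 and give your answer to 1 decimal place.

Cumulative frequencies: 12, 27, 46, 72, 92, 110, 120, 134
n = 134; position = 3n/4 = 100.5.
This falls in the class 41 ≤ d < 46: L = 41, F = 92, f = 18, h = 5.
Upper quartile ≈ 41 + ((100.5 − 92) / 18) × 5 = 43.3611

43.4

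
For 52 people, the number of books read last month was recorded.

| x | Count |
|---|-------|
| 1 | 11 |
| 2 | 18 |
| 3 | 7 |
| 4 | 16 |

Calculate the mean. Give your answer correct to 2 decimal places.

2.54

Values: 1, 2, 3, 4
Σfx = 11×1 + 18×2 + 7×3 + 16×4 = 132
n = Σf = 52
Mean = 132 / 52 = 2.5385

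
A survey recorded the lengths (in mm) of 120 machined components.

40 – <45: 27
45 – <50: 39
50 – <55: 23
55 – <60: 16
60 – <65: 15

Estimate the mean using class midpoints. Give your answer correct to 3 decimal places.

Midpoints: 42.5, 47.5, 52.5, 57.5, 62.5
Σfm = 27×42.5 + 39×47.5 + 23×52.5 + 16×57.5 + 15×62.5 = 6065
n = Σf = 120
Mean = 6065 / 120 = 50.5417

50.542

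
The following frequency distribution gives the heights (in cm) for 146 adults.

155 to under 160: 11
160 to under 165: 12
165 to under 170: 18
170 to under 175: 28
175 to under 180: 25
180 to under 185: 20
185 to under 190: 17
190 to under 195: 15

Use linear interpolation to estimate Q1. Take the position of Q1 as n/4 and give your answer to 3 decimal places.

Cumulative frequencies: 11, 23, 41, 69, 94, 114, 131, 146
n = 146; position = n/4 = 36.5.
This falls in the class 165 to under 170: L = 165, F = 23, f = 18, h = 5.
Lower quartile ≈ 165 + ((36.5 − 23) / 18) × 5 = 168.7500

168.750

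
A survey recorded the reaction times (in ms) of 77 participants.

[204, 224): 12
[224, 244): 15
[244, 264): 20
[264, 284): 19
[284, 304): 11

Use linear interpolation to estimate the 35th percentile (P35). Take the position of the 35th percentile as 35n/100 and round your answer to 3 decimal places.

Cumulative frequencies: 12, 27, 47, 66, 77
n = 77; position = 35n/100 = 26.95.
This falls in the class [224, 244): L = 224, F = 12, f = 15, h = 20.
35th percentile ≈ 224 + ((26.95 − 12) / 15) × 20 = 243.9333

243.933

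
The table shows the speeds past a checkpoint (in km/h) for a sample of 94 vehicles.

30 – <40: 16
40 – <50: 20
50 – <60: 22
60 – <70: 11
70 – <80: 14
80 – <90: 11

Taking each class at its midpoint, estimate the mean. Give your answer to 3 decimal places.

57.128

Midpoints: 35, 45, 55, 65, 75, 85
Σfm = 16×35 + 20×45 + 22×55 + 11×65 + 14×75 + 11×85 = 5370
n = Σf = 94
Mean = 5370 / 94 = 57.1277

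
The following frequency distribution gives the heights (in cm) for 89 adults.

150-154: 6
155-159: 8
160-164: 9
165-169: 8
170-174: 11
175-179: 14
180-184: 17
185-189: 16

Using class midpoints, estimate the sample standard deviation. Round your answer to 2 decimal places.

Midpoints: 152, 157, 162, 167, 172, 177, 182, 187
n = 89, Σfm = 15418, mean = 173.2360
Σfm² = 2681766
Σf(m − x̄)² = Σfm² − (Σfm)²/n = 2681766 − 15418²/89 = 10814.0449
Sample variance = 10814.0449 / 88 = 122.8869
Standard deviation = √122.8869 = 11.0854

11.09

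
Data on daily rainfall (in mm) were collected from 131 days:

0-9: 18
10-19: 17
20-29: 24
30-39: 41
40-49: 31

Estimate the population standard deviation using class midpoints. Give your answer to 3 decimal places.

13.391

Midpoints: 4.5, 14.5, 24.5, 34.5, 44.5
n = 131, Σfm = 3709.5, mean = 28.3168
Σfm² = 128532.75
Σf(m − x̄)² = Σfm² − (Σfm)²/n = 128532.75 − 3709.5²/131 = 23491.6031
Population variance = 23491.6031 / 131 = 179.3252
Standard deviation = √179.3252 = 13.3912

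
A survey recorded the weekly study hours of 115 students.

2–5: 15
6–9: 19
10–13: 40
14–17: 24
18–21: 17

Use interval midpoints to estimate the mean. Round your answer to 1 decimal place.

Midpoints: 3.5, 7.5, 11.5, 15.5, 19.5
Σfm = 15×3.5 + 19×7.5 + 40×11.5 + 24×15.5 + 17×19.5 = 1358.5
n = Σf = 115
Mean = 1358.5 / 115 = 11.8130

11.8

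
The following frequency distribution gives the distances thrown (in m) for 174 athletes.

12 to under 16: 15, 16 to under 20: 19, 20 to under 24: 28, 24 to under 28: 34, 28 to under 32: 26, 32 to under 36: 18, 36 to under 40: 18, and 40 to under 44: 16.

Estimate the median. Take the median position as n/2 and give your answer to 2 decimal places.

26.94

Cumulative frequencies: 15, 34, 62, 96, 122, 140, 158, 174
n = 174; position = n/2 = 87.
This falls in the class 24 to under 28: L = 24, F = 62, f = 34, h = 4.
Median ≈ 24 + ((87 − 62) / 34) × 4 = 26.9412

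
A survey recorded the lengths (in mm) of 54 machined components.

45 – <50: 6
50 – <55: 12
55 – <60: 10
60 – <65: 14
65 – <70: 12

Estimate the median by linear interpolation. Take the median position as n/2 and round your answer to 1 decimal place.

59.5

Cumulative frequencies: 6, 18, 28, 42, 54
n = 54; position = n/2 = 27.
This falls in the class 55 – <60: L = 55, F = 18, f = 10, h = 5.
Median ≈ 55 + ((27 − 18) / 10) × 5 = 59.5000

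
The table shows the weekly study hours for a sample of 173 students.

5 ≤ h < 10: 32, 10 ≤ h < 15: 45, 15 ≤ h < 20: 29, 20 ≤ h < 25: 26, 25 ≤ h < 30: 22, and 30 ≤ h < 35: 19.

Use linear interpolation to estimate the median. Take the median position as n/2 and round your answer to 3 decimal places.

16.638

Cumulative frequencies: 32, 77, 106, 132, 154, 173
n = 173; position = n/2 = 86.5.
This falls in the class 15 ≤ h < 20: L = 15, F = 77, f = 29, h = 5.
Median ≈ 15 + ((86.5 − 77) / 29) × 5 = 16.6379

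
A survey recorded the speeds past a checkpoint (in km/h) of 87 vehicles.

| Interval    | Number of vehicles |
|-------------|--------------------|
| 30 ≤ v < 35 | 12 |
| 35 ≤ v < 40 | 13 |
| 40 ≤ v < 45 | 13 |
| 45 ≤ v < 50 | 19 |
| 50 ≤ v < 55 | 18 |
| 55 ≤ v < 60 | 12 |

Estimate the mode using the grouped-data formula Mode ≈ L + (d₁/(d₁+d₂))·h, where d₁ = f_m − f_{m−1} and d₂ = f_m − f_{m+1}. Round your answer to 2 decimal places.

Modal class: 45 ≤ v < 50 (highest frequency 19).
d₁ = 19 − 13 = 6, d₂ = 19 − 18 = 1
Mode ≈ 45 + (6/(6+1)) × 5 = 45 + 4.2857 = 49.2857

49.29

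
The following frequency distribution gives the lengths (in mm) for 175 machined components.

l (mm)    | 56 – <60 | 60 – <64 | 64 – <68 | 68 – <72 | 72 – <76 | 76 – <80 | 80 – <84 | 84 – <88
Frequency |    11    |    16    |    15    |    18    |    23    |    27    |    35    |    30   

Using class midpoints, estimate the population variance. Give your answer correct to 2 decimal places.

75.19

Midpoints: 58, 62, 66, 70, 74, 78, 82, 86
n = 175, Σfm = 13138, mean = 75.0743
Σfm² = 999484
Σf(m − x̄)² = Σfm² − (Σfm)²/n = 999484 − 13138²/175 = 13158.0343
Population variance = 13158.0343 / 175 = 75.1888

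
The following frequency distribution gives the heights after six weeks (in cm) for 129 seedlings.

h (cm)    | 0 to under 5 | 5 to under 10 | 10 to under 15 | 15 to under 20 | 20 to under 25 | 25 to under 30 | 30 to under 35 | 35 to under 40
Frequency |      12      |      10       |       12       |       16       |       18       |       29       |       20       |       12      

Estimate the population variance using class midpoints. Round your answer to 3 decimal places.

Midpoints: 2.5, 7.5, 12.5, 17.5, 22.5, 27.5, 32.5, 37.5
n = 129, Σfm = 2837.5, mean = 21.9961
Σfm² = 76456.25
Σf(m − x̄)² = Σfm² − (Σfm)²/n = 76456.25 − 2837.5²/129 = 14042.2481
Population variance = 14042.2481 / 129 = 108.8546

108.855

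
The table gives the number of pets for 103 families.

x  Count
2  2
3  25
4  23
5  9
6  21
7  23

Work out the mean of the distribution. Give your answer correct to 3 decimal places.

4.883

Values: 2, 3, 4, 5, 6, 7
Σfx = 2×2 + 25×3 + 23×4 + 9×5 + 21×6 + 23×7 = 503
n = Σf = 103
Mean = 503 / 103 = 4.8835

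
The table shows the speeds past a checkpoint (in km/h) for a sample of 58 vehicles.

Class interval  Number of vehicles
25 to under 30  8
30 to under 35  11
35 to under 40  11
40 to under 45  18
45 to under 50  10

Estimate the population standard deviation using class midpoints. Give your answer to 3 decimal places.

Midpoints: 27.5, 32.5, 37.5, 42.5, 47.5
n = 58, Σfm = 2230, mean = 38.4483
Σfm² = 88212.5
Σf(m − x̄)² = Σfm² − (Σfm)²/n = 88212.5 − 2230²/58 = 2472.8448
Population variance = 2472.8448 / 58 = 42.6353
Standard deviation = √42.6353 = 6.5296

6.530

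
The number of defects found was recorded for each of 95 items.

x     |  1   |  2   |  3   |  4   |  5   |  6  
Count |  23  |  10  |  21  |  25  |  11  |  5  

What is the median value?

Cumulative frequencies: 23, 33, 54, 79, 90, 95
n = 95, so the median is the value in position (n+1)/2 = 48.
Position 48 falls at value 3.

3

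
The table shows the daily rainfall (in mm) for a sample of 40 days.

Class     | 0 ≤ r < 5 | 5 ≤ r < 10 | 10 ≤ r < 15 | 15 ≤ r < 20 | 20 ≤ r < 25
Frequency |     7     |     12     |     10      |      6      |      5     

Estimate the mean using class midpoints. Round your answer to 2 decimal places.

Midpoints: 2.5, 7.5, 12.5, 17.5, 22.5
Σfm = 7×2.5 + 12×7.5 + 10×12.5 + 6×17.5 + 5×22.5 = 450
n = Σf = 40
Mean = 450 / 40 = 11.2500

11.25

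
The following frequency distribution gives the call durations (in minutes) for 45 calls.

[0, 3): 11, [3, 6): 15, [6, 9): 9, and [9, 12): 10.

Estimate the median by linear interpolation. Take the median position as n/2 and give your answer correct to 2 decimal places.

5.30

Cumulative frequencies: 11, 26, 35, 45
n = 45; position = n/2 = 22.5.
This falls in the class [3, 6): L = 3, F = 11, f = 15, h = 3.
Median ≈ 3 + ((22.5 − 11) / 15) × 3 = 5.3000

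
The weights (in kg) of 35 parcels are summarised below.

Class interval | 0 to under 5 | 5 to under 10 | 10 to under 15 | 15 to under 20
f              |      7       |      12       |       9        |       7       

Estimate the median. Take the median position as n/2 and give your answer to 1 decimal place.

Cumulative frequencies: 7, 19, 28, 35
n = 35; position = n/2 = 17.5.
This falls in the class 5 to under 10: L = 5, F = 7, f = 12, h = 5.
Median ≈ 5 + ((17.5 − 7) / 12) × 5 = 9.3750

9.4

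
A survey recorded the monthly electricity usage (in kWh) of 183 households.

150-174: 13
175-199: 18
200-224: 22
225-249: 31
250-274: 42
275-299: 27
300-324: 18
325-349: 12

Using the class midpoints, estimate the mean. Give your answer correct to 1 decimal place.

Midpoints: 162, 187, 212, 237, 262, 287, 312, 337
Σfm = 13×162 + 18×187 + 22×212 + 31×237 + 42×262 + 27×287 + 18×312 + 12×337 = 45896
n = Σf = 183
Mean = 45896 / 183 = 250.7978

250.8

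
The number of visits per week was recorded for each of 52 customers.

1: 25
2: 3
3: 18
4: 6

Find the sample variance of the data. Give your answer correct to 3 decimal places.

Values: 1, 2, 3, 4
n = 52, Σfx = 109, mean = 2.0962
Σfx² = 295
Σf(x − x̄)² = Σfx² − (Σfx)²/n = 295 − 109²/52 = 66.5192
Sample variance = 66.5192 / 51 = 1.3043

1.304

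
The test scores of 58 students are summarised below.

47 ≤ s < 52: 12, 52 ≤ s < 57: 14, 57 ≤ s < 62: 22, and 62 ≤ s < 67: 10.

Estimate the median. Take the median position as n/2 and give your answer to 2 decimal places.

Cumulative frequencies: 12, 26, 48, 58
n = 58; position = n/2 = 29.
This falls in the class 57 ≤ s < 62: L = 57, F = 26, f = 22, h = 5.
Median ≈ 57 + ((29 − 26) / 22) × 5 = 57.6818

57.68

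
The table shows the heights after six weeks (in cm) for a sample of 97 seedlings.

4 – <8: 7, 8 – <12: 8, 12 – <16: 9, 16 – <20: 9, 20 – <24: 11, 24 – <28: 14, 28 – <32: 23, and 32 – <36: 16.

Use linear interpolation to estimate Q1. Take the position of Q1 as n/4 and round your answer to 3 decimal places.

Cumulative frequencies: 7, 15, 24, 33, 44, 58, 81, 97
n = 97; position = n/4 = 24.25.
This falls in the class 16 – <20: L = 16, F = 24, f = 9, h = 4.
Lower quartile ≈ 16 + ((24.25 − 24) / 9) × 4 = 16.1111

16.111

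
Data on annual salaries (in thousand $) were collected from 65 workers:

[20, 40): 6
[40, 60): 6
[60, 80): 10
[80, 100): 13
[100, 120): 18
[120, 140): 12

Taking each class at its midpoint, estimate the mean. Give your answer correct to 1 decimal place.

90.6

Midpoints: 30, 50, 70, 90, 110, 130
Σfm = 6×30 + 6×50 + 10×70 + 13×90 + 18×110 + 12×130 = 5890
n = Σf = 65
Mean = 5890 / 65 = 90.6154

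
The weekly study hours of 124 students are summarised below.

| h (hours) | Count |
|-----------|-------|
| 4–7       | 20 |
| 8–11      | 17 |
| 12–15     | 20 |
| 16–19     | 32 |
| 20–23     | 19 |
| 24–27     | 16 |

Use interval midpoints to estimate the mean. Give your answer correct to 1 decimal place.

Midpoints: 5.5, 9.5, 13.5, 17.5, 21.5, 25.5
Σfm = 20×5.5 + 17×9.5 + 20×13.5 + 32×17.5 + 19×21.5 + 16×25.5 = 1918
n = Σf = 124
Mean = 1918 / 124 = 15.4677

15.5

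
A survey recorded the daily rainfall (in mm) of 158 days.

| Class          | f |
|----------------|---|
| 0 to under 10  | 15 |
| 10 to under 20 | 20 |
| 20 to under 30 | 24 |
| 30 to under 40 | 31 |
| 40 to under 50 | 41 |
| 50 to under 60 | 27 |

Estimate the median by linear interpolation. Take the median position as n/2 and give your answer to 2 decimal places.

Cumulative frequencies: 15, 35, 59, 90, 131, 158
n = 158; position = n/2 = 79.
This falls in the class 30 to under 40: L = 30, F = 59, f = 31, h = 10.
Median ≈ 30 + ((79 − 59) / 31) × 10 = 36.4516

36.45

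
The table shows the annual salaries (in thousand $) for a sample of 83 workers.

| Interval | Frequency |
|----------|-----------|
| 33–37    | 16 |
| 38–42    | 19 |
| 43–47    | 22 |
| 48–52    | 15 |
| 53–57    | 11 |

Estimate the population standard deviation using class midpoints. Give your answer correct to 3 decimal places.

Midpoints: 35, 40, 45, 50, 55
n = 83, Σfm = 3665, mean = 44.1566
Σfm² = 165325
Σf(m − x̄)² = Σfm² − (Σfm)²/n = 165325 − 3665²/83 = 3490.9639
Population variance = 3490.9639 / 83 = 42.0598
Standard deviation = √42.0598 = 6.4854

6.485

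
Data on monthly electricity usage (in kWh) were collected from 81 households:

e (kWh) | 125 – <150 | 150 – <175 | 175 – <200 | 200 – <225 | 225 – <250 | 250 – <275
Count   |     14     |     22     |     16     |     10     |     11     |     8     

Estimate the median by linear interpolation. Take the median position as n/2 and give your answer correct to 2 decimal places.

182.03

Cumulative frequencies: 14, 36, 52, 62, 73, 81
n = 81; position = n/2 = 40.5.
This falls in the class 175 – <200: L = 175, F = 36, f = 16, h = 25.
Median ≈ 175 + ((40.5 − 36) / 16) × 25 = 182.0312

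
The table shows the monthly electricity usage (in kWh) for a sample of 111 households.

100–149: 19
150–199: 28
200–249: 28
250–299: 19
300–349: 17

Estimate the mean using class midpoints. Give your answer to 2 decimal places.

218.64

Midpoints: 124.5, 174.5, 224.5, 274.5, 324.5
Σfm = 19×124.5 + 28×174.5 + 28×224.5 + 19×274.5 + 17×324.5 = 24269.5
n = Σf = 111
Mean = 24269.5 / 111 = 218.6441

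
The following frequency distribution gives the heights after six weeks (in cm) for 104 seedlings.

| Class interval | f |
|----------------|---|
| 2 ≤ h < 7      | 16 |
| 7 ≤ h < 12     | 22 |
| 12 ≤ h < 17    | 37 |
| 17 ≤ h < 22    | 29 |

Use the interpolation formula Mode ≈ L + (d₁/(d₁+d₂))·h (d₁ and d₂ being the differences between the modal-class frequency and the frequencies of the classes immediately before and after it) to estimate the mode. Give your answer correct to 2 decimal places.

Modal class: 12 ≤ h < 17 (highest frequency 37).
d₁ = 37 − 22 = 15, d₂ = 37 − 29 = 8
Mode ≈ 12 + (15/(15+8)) × 5 = 12 + 3.2609 = 15.2609

15.26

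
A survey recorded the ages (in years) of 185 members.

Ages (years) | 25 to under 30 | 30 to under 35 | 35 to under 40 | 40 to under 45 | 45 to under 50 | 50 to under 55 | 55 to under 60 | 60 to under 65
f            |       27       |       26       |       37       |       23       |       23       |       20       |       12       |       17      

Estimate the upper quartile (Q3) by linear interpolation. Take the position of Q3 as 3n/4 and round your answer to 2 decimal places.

50.69

Cumulative frequencies: 27, 53, 90, 113, 136, 156, 168, 185
n = 185; position = 3n/4 = 138.75.
This falls in the class 50 to under 55: L = 50, F = 136, f = 20, h = 5.
Upper quartile ≈ 50 + ((138.75 − 136) / 20) × 5 = 50.6875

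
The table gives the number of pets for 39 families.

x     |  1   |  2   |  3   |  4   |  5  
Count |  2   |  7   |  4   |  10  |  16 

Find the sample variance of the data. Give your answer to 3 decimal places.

1.694

Values: 1, 2, 3, 4, 5
n = 39, Σfx = 148, mean = 3.7949
Σfx² = 626
Σf(x − x̄)² = Σfx² − (Σfx)²/n = 626 − 148²/39 = 64.3590
Sample variance = 64.3590 / 38 = 1.6937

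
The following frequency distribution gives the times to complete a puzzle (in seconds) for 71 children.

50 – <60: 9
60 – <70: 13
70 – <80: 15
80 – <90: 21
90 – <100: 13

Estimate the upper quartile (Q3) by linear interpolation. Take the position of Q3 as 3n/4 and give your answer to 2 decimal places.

Cumulative frequencies: 9, 22, 37, 58, 71
n = 71; position = 3n/4 = 53.25.
This falls in the class 80 – <90: L = 80, F = 37, f = 21, h = 10.
Upper quartile ≈ 80 + ((53.25 − 37) / 21) × 10 = 87.7381

87.74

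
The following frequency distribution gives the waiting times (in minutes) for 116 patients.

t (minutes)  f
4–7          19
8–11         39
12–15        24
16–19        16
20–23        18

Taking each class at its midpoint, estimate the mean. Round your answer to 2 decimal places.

12.64

Midpoints: 5.5, 9.5, 13.5, 17.5, 21.5
Σfm = 19×5.5 + 39×9.5 + 24×13.5 + 16×17.5 + 18×21.5 = 1466
n = Σf = 116
Mean = 1466 / 116 = 12.6379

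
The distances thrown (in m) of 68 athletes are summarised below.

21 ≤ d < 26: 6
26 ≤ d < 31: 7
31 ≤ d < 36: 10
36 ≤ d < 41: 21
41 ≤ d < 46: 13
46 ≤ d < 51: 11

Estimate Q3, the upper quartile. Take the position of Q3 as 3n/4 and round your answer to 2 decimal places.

Cumulative frequencies: 6, 13, 23, 44, 57, 68
n = 68; position = 3n/4 = 51.
This falls in the class 41 ≤ d < 46: L = 41, F = 44, f = 13, h = 5.
Upper quartile ≈ 41 + ((51 − 44) / 13) × 5 = 43.6923

43.69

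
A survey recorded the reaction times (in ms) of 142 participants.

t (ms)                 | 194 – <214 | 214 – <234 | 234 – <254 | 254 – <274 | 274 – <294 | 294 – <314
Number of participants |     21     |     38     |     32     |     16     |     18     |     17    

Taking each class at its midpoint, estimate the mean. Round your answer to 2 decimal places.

Midpoints: 204, 224, 244, 264, 284, 304
Σfm = 21×204 + 38×224 + 32×244 + 16×264 + 18×284 + 17×304 = 35108
n = Σf = 142
Mean = 35108 / 142 = 247.2394

247.24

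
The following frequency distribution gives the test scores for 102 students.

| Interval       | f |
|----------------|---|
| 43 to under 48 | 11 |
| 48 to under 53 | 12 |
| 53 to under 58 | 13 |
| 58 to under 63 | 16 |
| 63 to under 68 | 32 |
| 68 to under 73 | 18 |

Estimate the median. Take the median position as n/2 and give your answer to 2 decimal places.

Cumulative frequencies: 11, 23, 36, 52, 84, 102
n = 102; position = n/2 = 51.
This falls in the class 58 to under 63: L = 58, F = 36, f = 16, h = 5.
Median ≈ 58 + ((51 − 36) / 16) × 5 = 62.6875

62.69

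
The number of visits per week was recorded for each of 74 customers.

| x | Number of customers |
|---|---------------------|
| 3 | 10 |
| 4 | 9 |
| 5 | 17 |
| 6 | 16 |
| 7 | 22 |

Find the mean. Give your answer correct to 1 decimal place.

Values: 3, 4, 5, 6, 7
Σfx = 10×3 + 9×4 + 17×5 + 16×6 + 22×7 = 401
n = Σf = 74
Mean = 401 / 74 = 5.4189

5.4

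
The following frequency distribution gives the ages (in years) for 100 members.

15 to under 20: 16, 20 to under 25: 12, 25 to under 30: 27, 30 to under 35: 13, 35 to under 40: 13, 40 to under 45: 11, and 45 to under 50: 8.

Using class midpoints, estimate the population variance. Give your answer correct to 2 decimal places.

Midpoints: 17.5, 22.5, 27.5, 32.5, 37.5, 42.5, 47.5
n = 100, Σfm = 3050, mean = 30.5000
Σfm² = 101325
Σf(m − x̄)² = Σfm² − (Σfm)²/n = 101325 − 3050²/100 = 8300.0000
Population variance = 8300.0000 / 100 = 83.0000

83.00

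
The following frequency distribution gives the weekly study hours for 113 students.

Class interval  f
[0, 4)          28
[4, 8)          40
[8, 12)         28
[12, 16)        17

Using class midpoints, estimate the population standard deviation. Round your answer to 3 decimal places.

4.014

Midpoints: 2, 6, 10, 14
n = 113, Σfm = 814, mean = 7.2035
Σfm² = 7684
Σf(m − x̄)² = Σfm² − (Σfm)²/n = 7684 − 814²/113 = 1820.3186
Population variance = 1820.3186 / 113 = 16.1090
Standard deviation = √16.1090 = 4.0136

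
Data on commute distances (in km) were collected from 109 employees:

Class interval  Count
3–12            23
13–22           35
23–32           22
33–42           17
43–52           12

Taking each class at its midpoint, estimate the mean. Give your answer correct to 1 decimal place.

Midpoints: 7.5, 17.5, 27.5, 37.5, 47.5
Σfm = 23×7.5 + 35×17.5 + 22×27.5 + 17×37.5 + 12×47.5 = 2597.5
n = Σf = 109
Mean = 2597.5 / 109 = 23.8303

23.8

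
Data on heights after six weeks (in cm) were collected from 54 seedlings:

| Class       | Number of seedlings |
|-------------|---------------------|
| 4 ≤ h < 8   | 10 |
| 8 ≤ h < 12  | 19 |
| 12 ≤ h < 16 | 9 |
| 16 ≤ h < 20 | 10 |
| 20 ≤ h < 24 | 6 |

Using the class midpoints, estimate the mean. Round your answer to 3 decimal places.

Midpoints: 6, 10, 14, 18, 22
Σfm = 10×6 + 19×10 + 9×14 + 10×18 + 6×22 = 688
n = Σf = 54
Mean = 688 / 54 = 12.7407

12.741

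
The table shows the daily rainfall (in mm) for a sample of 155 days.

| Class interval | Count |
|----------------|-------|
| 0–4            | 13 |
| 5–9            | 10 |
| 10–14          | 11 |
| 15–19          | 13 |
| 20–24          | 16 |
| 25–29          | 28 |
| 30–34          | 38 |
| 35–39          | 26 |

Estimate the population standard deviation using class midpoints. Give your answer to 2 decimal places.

10.94

Midpoints: 2, 7, 12, 17, 22, 27, 32, 37
n = 155, Σfm = 3735, mean = 24.0968
Σfm² = 108545
Σf(m − x̄)² = Σfm² − (Σfm)²/n = 108545 − 3735²/155 = 18543.5484
Population variance = 18543.5484 / 155 = 119.6358
Standard deviation = √119.6358 = 10.9378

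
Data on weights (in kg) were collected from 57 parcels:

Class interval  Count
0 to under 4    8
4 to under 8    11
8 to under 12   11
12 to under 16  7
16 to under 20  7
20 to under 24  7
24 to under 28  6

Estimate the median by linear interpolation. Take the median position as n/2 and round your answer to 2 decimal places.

11.45

Cumulative frequencies: 8, 19, 30, 37, 44, 51, 57
n = 57; position = n/2 = 28.5.
This falls in the class 8 to under 12: L = 8, F = 19, f = 11, h = 4.
Median ≈ 8 + ((28.5 − 19) / 11) × 4 = 11.4545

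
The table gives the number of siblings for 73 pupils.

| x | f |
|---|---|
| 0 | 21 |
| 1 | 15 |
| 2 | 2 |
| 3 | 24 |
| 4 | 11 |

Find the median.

Cumulative frequencies: 21, 36, 38, 62, 73
n = 73, so the median is the value in position (n+1)/2 = 37.
Position 37 falls at value 2.

2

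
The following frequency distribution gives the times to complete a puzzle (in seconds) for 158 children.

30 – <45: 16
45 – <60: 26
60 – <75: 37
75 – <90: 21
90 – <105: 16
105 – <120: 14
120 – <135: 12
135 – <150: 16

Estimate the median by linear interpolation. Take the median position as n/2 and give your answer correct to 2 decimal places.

Cumulative frequencies: 16, 42, 79, 100, 116, 130, 142, 158
n = 158; position = n/2 = 79.
This falls in the class 60 – <75: L = 60, F = 42, f = 37, h = 15.
Median ≈ 60 + ((79 − 42) / 37) × 15 = 75.0000

75.00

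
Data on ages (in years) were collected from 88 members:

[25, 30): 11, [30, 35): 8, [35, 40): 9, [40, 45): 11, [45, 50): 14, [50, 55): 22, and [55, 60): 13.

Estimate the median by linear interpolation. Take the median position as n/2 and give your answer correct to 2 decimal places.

46.79

Cumulative frequencies: 11, 19, 28, 39, 53, 75, 88
n = 88; position = n/2 = 44.
This falls in the class [45, 50): L = 45, F = 39, f = 14, h = 5.
Median ≈ 45 + ((44 − 39) / 14) × 5 = 46.7857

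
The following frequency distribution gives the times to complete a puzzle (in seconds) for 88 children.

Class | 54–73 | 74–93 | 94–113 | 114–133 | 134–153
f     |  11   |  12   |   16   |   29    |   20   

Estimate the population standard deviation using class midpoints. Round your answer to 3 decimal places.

26.205

Midpoints: 63.5, 83.5, 103.5, 123.5, 143.5
n = 88, Σfm = 9808, mean = 111.4545
Σfm² = 1153578
Σf(m − x̄)² = Σfm² − (Σfm)²/n = 1153578 − 9808²/88 = 60431.8182
Population variance = 60431.8182 / 88 = 686.7252
Standard deviation = √686.7252 = 26.2054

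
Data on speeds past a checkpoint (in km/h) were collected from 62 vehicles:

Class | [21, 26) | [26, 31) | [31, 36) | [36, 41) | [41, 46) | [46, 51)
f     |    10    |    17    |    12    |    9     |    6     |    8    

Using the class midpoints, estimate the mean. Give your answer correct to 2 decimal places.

34.15

Midpoints: 23.5, 28.5, 33.5, 38.5, 43.5, 48.5
Σfm = 10×23.5 + 17×28.5 + 12×33.5 + 9×38.5 + 6×43.5 + 8×48.5 = 2117
n = Σf = 62
Mean = 2117 / 62 = 34.1452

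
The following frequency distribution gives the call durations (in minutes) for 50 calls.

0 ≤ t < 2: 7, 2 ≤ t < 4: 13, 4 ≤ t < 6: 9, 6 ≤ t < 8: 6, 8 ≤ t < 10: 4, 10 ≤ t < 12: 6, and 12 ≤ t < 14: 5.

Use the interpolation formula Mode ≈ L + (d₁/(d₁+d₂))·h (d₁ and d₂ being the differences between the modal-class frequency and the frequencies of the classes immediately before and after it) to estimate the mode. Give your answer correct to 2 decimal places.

3.20

Modal class: 2 ≤ t < 4 (highest frequency 13).
d₁ = 13 − 7 = 6, d₂ = 13 − 9 = 4
Mode ≈ 2 + (6/(6+4)) × 2 = 2 + 1.2000 = 3.2000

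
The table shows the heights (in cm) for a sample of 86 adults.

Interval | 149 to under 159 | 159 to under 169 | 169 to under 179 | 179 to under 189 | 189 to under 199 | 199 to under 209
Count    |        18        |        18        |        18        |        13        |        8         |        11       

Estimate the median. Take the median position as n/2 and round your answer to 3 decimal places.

172.889

Cumulative frequencies: 18, 36, 54, 67, 75, 86
n = 86; position = n/2 = 43.
This falls in the class 169 to under 179: L = 169, F = 36, f = 18, h = 10.
Median ≈ 169 + ((43 − 36) / 18) × 10 = 172.8889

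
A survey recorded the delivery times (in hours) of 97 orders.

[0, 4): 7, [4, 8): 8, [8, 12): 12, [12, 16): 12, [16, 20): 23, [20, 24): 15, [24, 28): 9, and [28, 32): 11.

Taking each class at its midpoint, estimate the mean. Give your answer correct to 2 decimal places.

17.09

Midpoints: 2, 6, 10, 14, 18, 22, 26, 30
Σfm = 7×2 + 8×6 + 12×10 + 12×14 + 23×18 + 15×22 + 9×26 + 11×30 = 1658
n = Σf = 97
Mean = 1658 / 97 = 17.0928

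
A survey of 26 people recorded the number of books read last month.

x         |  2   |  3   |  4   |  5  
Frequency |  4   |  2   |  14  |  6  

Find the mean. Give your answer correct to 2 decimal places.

3.85

Values: 2, 3, 4, 5
Σfx = 4×2 + 2×3 + 14×4 + 6×5 = 100
n = Σf = 26
Mean = 100 / 26 = 3.8462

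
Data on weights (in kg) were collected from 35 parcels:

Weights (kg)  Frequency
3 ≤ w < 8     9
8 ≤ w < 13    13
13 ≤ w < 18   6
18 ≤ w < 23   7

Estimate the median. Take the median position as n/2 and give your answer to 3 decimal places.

Cumulative frequencies: 9, 22, 28, 35
n = 35; position = n/2 = 17.5.
This falls in the class 8 ≤ w < 13: L = 8, F = 9, f = 13, h = 5.
Median ≈ 8 + ((17.5 − 9) / 13) × 5 = 11.2692

11.269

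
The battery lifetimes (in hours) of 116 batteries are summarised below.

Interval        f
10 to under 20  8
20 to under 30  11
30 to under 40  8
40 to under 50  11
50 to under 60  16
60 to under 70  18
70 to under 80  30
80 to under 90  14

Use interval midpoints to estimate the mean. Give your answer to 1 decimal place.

57.4

Midpoints: 15, 25, 35, 45, 55, 65, 75, 85
Σfm = 8×15 + 11×25 + 8×35 + 11×45 + 16×55 + 18×65 + 30×75 + 14×85 = 6660
n = Σf = 116
Mean = 6660 / 116 = 57.4138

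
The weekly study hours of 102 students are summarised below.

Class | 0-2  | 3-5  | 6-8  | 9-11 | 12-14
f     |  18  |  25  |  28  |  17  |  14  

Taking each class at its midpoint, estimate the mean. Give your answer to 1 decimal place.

Midpoints: 1, 4, 7, 10, 13
Σfm = 18×1 + 25×4 + 28×7 + 17×10 + 14×13 = 666
n = Σf = 102
Mean = 666 / 102 = 6.5294

6.5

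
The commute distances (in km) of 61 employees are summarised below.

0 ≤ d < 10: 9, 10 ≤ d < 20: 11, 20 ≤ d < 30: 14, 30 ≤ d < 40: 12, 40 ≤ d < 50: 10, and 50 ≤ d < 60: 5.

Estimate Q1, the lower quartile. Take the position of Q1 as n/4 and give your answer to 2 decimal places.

Cumulative frequencies: 9, 20, 34, 46, 56, 61
n = 61; position = n/4 = 15.25.
This falls in the class 10 ≤ d < 20: L = 10, F = 9, f = 11, h = 10.
Lower quartile ≈ 10 + ((15.25 − 9) / 11) × 10 = 15.6818

15.68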